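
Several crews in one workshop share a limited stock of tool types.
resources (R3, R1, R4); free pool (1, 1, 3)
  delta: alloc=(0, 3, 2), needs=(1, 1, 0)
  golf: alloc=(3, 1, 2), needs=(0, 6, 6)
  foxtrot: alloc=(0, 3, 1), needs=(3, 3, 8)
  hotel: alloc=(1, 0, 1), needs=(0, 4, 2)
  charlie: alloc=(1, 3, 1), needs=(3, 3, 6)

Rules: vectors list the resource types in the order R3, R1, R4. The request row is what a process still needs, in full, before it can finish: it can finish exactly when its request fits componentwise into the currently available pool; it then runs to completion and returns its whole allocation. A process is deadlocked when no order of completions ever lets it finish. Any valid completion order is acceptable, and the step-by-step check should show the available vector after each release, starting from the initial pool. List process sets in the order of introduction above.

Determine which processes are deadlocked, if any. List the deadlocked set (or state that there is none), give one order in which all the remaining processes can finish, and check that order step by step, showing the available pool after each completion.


The deadlocked set is golf, foxtrot and charlie.
Key observation: after delta, hotel the pool peaks at (2, 4, 6), and each blocked process is short somewhere: golf on R1; foxtrot on R3, R4; charlie on R3.
A valid finishing order for the others: delta, hotel. Check, step by step:
  pool = (1, 1, 3)
  delta: need (1, 1, 0) fits (1, 1, 3); releases (0, 3, 2), pool now (1, 4, 5)
  hotel: need (0, 4, 2) fits (1, 4, 5); releases (1, 0, 1), pool now (2, 4, 6)
None of the blocked processes ever fits:
  golf cannot run: need (0, 6, 6) vs free (2, 4, 6) (insufficient R1)
  foxtrot cannot run: need (3, 3, 8) vs free (2, 4, 6) (insufficient R3 and R4)
  charlie cannot run: need (3, 3, 6) vs free (2, 4, 6) (insufficient R3)


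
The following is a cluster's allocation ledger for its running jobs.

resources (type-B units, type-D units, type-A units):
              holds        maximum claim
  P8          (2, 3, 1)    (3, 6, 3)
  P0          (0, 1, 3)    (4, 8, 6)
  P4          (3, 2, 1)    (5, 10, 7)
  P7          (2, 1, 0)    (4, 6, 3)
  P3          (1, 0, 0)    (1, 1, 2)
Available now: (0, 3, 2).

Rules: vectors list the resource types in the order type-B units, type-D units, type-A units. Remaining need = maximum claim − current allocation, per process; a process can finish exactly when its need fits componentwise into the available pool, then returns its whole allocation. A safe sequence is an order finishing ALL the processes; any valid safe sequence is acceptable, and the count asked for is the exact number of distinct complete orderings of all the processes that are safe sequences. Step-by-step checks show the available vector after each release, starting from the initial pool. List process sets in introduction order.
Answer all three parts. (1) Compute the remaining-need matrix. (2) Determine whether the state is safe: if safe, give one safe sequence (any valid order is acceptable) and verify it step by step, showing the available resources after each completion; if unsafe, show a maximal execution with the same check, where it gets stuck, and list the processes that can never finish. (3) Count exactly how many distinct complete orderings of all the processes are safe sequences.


(1) Outstanding need per process (order type-B units, type-D units, type-A units):
  P8: (1, 3, 2)
  P0: (4, 7, 3)
  P4: (2, 8, 6)
  P7: (2, 5, 3)
  P3: (0, 1, 2)
(2) SAFE, for example via the order P3, P8, P7, P0, P4.
Key observation: P3 marks the first exact bind of the order: its need (0, 1, 2) fits the free (0, 3, 2) with zero slack on a requested resource.
Verifying each step:
  pool = (0, 3, 2)
  P3: need (0, 1, 2) fits (0, 3, 2); releases (1, 0, 0), pool now (1, 3, 2)
  P8: need (1, 3, 2) fits (1, 3, 2); releases (2, 3, 1), pool now (3, 6, 3)
  P7: need (2, 5, 3) fits (3, 6, 3); releases (2, 1, 0), pool now (5, 7, 3)
  P0: need (4, 7, 3) fits (5, 7, 3); releases (0, 1, 3), pool now (5, 8, 6)
  P4: need (2, 8, 6) fits (5, 8, 6); releases (3, 2, 1), pool now (8, 10, 7)
(3) Exactly 1 of the possible complete orderings is a safe sequence.


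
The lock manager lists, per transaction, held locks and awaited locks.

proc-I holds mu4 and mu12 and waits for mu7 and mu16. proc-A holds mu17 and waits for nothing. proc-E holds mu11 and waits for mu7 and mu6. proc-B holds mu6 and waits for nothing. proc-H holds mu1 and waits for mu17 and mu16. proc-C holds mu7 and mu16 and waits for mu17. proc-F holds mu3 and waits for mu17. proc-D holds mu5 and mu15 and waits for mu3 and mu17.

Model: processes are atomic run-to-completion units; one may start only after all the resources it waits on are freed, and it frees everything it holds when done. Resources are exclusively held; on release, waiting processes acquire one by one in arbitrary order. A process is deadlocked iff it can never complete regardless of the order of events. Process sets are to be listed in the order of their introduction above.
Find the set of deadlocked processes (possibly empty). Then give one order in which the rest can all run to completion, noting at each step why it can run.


The deadlocked set is empty.
Key observation: every chain of waits terminates; starting from the processes that wait on nothing, all the rest unlock in turn.
The rest can finish in the order proc-A, proc-C, proc-I, proc-B, proc-E, proc-H, proc-F, proc-D.
Walking it through:
  run proc-A (it waits on nothing); releases mu17
  proc-C waits on mu17 — all released -> runs and releases mu7 and mu16
  proc-I waits on mu7 and mu16 — all released -> runs and releases mu4 and mu12
  run proc-B (it waits on nothing); releases mu6
  proc-E waits on mu7 and mu6 — all released -> runs and releases mu11
  proc-H waits on mu17 and mu16 — all released -> runs and releases mu1
  proc-F waits on mu17 — all released -> runs and releases mu3
  proc-D waits on mu3 and mu17 — all released -> runs and releases mu5 and mu15


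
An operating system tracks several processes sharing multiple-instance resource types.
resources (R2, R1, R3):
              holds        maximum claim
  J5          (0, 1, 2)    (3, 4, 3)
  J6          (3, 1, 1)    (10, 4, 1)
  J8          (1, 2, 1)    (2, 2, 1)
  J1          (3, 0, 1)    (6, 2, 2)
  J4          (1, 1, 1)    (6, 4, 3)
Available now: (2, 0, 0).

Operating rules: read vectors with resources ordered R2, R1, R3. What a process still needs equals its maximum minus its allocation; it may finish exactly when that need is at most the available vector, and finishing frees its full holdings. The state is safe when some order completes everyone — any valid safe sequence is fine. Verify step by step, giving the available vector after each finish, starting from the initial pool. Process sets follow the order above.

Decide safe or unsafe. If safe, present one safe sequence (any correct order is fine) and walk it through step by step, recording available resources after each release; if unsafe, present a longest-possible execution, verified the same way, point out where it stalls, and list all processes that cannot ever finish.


The state is UNSAFE.
Key observation: R1 is the bottleneck — with J8, J1 done the pool holds (6, 2, 2), short of every remaining need.
A maximal execution: J8, J1 — then nothing else fits. Walking it through:
  pool = (2, 0, 0)
  run J8 (needs (1, 0, 0), free (2, 0, 0)); after release of (1, 2, 1) the pool is (3, 2, 1)
  run J1 (needs (3, 2, 1), free (3, 2, 1)); after release of (3, 0, 1) the pool is (6, 2, 2)
  J5 still needs (3, 3, 1) but only (6, 2, 2) is free — short on R1
  J6 still needs (7, 3, 0) but only (6, 2, 2) is free — short on R2 and R1
  J4 still needs (5, 3, 2) but only (6, 2, 2) is free — short on R1
Never able to finish: J5, J6 and J4.


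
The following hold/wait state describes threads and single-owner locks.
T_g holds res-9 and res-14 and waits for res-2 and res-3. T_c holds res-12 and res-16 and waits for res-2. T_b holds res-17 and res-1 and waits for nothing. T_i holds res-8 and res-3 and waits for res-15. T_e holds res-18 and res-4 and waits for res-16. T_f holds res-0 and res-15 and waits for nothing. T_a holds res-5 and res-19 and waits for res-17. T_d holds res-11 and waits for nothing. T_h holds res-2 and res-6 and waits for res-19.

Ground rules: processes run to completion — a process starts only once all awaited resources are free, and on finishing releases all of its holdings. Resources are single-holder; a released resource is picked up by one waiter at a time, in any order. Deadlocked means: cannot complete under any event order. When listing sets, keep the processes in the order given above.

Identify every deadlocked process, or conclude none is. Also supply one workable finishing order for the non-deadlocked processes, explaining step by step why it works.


The deadlocked set is empty.
Key observation: no waiting chain loops back on itself — every chain ends at a process that waits on nothing, so everyone eventually runs.
A valid finishing order for the others: T_b, T_f, T_a, T_h, T_c, T_i, T_d, T_e, T_g.
Step-by-step check:
  T_b waits on nothing -> runs at once and releases res-17 and res-1
  T_f waits on nothing -> runs at once and releases res-0 and res-15
  T_a waits on res-17 — all released -> runs and releases res-5 and res-19
  T_h waits on res-19 — all released -> runs and releases res-2 and res-6
  T_c waits on res-2 — all released -> runs and releases res-12 and res-16
  T_i waits on res-15 — all released -> runs and releases res-8 and res-3
  T_d waits on nothing -> runs at once and releases res-11
  T_e waits on res-16 — all released -> runs and releases res-18 and res-4
  T_g waits on res-2 and res-3 — all released -> runs and releases res-9 and res-14


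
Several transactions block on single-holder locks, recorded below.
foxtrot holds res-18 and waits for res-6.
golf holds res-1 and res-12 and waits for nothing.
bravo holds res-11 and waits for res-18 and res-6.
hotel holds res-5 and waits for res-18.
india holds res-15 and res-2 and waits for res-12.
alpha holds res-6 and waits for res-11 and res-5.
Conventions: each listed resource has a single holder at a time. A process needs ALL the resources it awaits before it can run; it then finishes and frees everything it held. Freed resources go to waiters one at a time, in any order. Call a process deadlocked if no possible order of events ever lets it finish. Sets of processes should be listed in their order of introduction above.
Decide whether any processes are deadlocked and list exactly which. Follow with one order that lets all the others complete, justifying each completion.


Deadlocked set: foxtrot, bravo, hotel and alpha.
Key observation: along foxtrot -> alpha -> bravo -> foxtrot, each member waits on what the next one holds — a deadlock; hotel is caught in further circular waits.
The rest can finish in the order golf, india.
Step-by-step check:
  golf: no waits; runs immediately, freeing res-1 and res-12
  run india (all its waits — res-12 — are resolved); releases res-15 and res-2


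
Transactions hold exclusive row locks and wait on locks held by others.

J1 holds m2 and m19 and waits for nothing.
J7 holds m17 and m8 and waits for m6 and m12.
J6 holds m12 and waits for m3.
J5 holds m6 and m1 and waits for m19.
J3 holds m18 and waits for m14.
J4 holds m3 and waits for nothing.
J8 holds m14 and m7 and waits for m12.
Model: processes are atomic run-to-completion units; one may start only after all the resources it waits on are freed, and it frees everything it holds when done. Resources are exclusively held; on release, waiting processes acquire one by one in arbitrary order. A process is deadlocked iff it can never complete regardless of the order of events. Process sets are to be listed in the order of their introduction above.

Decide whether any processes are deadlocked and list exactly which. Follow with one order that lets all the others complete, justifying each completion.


The deadlocked set is empty.
Key observation: the wait graph is acyclic; completion cascades from the unblocked processes through everyone else.
One completion order for the rest: J1, J4, J5, J6, J8, J7, J3.
Step-by-step check:
  run J1 (it waits on nothing); releases m2 and m19
  run J4 (it waits on nothing); releases m3
  J5: everything it awaited (m19) is free; runs, freeing m6 and m1
  J6: everything it awaited (m3) is free; runs, freeing m12
  J8: everything it awaited (m12) is free; runs, freeing m14 and m7
  J7: everything it awaited (m6 and m12) is free; runs, freeing m17 and m8
  J3: everything it awaited (m14) is free; runs, freeing m18


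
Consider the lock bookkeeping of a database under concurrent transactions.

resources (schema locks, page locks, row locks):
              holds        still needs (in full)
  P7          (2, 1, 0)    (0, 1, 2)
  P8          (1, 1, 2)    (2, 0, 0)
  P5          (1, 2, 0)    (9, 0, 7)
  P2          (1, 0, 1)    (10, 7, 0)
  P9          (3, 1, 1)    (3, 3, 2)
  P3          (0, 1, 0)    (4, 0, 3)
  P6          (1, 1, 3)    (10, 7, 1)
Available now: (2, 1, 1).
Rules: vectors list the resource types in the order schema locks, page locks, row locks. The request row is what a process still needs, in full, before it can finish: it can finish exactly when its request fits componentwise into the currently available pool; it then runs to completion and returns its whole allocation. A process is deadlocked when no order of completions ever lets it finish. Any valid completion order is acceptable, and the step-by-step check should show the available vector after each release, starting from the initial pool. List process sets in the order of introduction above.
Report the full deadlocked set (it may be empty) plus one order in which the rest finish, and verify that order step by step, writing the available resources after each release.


Deadlocked: P5, P2 and P6.
Key observation: the wall is schema locks: completing P8, P7, P3, P9 brings the pool only to (8, 5, 4), and all the rest need more.
The rest can finish in the order P8, P7, P3, P9. Step-by-step check:
  pool = (2, 1, 1)
  P8 needs (2, 0, 0) <= (2, 1, 1) -> finishes; pool += (1, 1, 2) = (3, 2, 3)
  P7 needs (0, 1, 2) <= (3, 2, 3) -> finishes; pool += (2, 1, 0) = (5, 3, 3)
  P3 needs (4, 0, 3) <= (5, 3, 3) -> finishes; pool += (0, 1, 0) = (5, 4, 3)
  P9 needs (3, 3, 2) <= (5, 4, 3) -> finishes; pool += (3, 1, 1) = (8, 5, 4)
The blocked processes can never fit:
  blocked: P5 wants (9, 0, 7), pool (8, 5, 4) — not enough schema locks and row locks
  blocked: P2 wants (10, 7, 0), pool (8, 5, 4) — not enough schema locks and page locks
  blocked: P6 wants (10, 7, 1), pool (8, 5, 4) — not enough schema locks and page locks


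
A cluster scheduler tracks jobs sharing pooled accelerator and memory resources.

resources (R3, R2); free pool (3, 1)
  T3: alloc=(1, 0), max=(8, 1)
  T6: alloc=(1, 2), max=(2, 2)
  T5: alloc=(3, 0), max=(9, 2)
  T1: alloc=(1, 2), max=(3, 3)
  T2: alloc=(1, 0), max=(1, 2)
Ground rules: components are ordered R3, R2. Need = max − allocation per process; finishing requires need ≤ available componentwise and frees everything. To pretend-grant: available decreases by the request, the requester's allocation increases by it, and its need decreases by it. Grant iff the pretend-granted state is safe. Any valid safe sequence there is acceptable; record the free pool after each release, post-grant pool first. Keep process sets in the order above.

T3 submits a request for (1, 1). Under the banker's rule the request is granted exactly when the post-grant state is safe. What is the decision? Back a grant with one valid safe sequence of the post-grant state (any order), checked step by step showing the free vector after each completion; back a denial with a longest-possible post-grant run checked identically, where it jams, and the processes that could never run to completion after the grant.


DENY: after the grant no complete ordering would exist.
Key observation: even finishing T6, T1, T2 leaves just (5, 4) free — too little R3 for any of the remaining processes.
After a pretend grant, a maximal execution: T6, T1, T2 — then nothing else fits. Step-by-step check:
  pool = (2, 0)
  T6 needs (1, 0) <= (2, 0) -> finishes; pool += (1, 2) = (3, 2)
  T1 needs (2, 1) <= (3, 2) -> finishes; pool += (1, 2) = (4, 4)
  T2 needs (0, 2) <= (4, 4) -> finishes; pool += (1, 0) = (5, 4)
  T3 cannot run: need (6, 0) vs free (5, 4) (insufficient R3)
  T5 cannot run: need (6, 2) vs free (5, 4) (insufficient R3)
Post-grant, the permanently blocked set is T3 and T5.


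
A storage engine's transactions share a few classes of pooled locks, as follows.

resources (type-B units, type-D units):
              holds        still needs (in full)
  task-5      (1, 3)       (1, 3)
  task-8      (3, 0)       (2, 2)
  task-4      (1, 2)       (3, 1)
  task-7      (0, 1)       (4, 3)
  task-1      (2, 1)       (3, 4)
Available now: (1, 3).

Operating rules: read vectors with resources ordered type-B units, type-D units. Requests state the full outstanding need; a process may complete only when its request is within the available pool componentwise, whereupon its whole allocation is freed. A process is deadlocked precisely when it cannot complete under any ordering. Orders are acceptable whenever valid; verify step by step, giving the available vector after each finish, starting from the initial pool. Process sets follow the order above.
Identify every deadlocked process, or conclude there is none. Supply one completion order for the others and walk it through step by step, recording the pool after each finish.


Nothing here is deadlocked.
Key observation: task-5 leads a chain of completions in which each release enables another process.
The rest can finish in the order task-5, task-8, task-7, task-1, task-4. Walking it through:
  pool = (1, 3)
  task-5 needs (1, 3) <= (1, 3) -> finishes; pool += (1, 3) = (2, 6)
  task-8 needs (2, 2) <= (2, 6) -> finishes; pool += (3, 0) = (5, 6)
  task-7 needs (4, 3) <= (5, 6) -> finishes; pool += (0, 1) = (5, 7)
  task-1 needs (3, 4) <= (5, 7) -> finishes; pool += (2, 1) = (7, 8)
  task-4 needs (3, 1) <= (7, 8) -> finishes; pool += (1, 2) = (8, 10)


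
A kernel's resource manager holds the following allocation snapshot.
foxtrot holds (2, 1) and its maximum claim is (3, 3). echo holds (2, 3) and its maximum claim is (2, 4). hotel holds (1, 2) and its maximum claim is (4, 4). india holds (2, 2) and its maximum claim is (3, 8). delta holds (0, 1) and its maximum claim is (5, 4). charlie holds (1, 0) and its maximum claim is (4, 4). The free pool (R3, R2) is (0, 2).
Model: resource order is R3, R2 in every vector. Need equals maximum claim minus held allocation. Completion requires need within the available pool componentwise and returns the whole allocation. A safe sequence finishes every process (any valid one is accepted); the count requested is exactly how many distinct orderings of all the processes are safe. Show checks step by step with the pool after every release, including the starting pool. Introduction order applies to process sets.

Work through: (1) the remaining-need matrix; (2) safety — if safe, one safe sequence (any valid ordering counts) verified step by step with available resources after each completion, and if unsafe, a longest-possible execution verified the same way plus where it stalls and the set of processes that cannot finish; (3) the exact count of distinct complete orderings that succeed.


(1) Need matrix, components ordered R3, R2:
  foxtrot: (1, 2)
  echo: (0, 1)
  hotel: (3, 2)
  india: (1, 6)
  delta: (5, 3)
  charlie: (3, 4)
(2) SAFE. One safe sequence: echo, foxtrot, hotel, india, delta, charlie.
Key observation: no step in this order meets a requested resource exactly; the smallest headroom is 1, first reached at echo (need (0, 1), pool (0, 2)).
Verifying each step:
  pool = (0, 2)
  echo needs (0, 1) <= (0, 2) -> finishes; pool += (2, 3) = (2, 5)
  foxtrot needs (1, 2) <= (2, 5) -> finishes; pool += (2, 1) = (4, 6)
  hotel needs (3, 2) <= (4, 6) -> finishes; pool += (1, 2) = (5, 8)
  india needs (1, 6) <= (5, 8) -> finishes; pool += (2, 2) = (7, 10)
  delta needs (5, 3) <= (7, 10) -> finishes; pool += (0, 1) = (7, 11)
  charlie needs (3, 4) <= (7, 11) -> finishes; pool += (1, 0) = (8, 11)
(3) Precisely 18 of the possible complete orderings are safe sequences.


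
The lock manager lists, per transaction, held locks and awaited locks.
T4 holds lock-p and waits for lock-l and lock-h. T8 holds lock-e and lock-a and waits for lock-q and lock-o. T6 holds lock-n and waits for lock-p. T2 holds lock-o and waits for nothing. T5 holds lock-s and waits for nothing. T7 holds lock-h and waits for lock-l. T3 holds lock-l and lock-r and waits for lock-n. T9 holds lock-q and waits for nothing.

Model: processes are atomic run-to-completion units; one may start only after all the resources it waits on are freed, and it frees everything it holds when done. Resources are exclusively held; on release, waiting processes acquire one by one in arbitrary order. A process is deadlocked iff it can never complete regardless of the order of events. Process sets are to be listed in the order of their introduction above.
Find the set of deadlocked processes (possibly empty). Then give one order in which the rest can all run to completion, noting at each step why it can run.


Deadlocked: T4, T6, T7 and T3.
Key observation: the cycle T4 -> T7 -> T3 -> T6 -> T4 can never break — each member waits on the next; no other process is dragged down with it.
The rest can finish in the order T5, T2, T9, T8.
Verifying each step:
  T5: no waits; runs immediately, freeing lock-s
  T2: no waits; runs immediately, freeing lock-o
  T9: no waits; runs immediately, freeing lock-q
  T8: everything it awaited (lock-q and lock-o) is free; runs, freeing lock-e and lock-a


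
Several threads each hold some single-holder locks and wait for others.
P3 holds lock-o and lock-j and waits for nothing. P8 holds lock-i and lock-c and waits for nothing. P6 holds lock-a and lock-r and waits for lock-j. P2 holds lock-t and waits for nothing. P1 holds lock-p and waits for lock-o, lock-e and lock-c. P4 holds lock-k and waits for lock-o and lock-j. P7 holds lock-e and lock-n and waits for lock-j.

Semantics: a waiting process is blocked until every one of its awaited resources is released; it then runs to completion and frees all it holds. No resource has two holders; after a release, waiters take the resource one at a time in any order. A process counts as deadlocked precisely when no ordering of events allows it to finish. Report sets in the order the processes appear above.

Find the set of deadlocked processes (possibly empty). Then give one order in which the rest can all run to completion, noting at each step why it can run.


Nothing here is deadlocked.
Key observation: the wait relation is loop-free; peeling off processes with no waits unwinds the whole state.
One completion order for the rest: P8, P3, P7, P1, P6, P2, P4.
Check, step by step:
  P8 waits on nothing -> runs at once and releases lock-i and lock-c
  P3 waits on nothing -> runs at once and releases lock-o and lock-j
  P7: everything it awaited (lock-j) is free; runs, freeing lock-e and lock-n
  P1: everything it awaited (lock-o, lock-e and lock-c) is free; runs, freeing lock-p
  P6: everything it awaited (lock-j) is free; runs, freeing lock-a and lock-r
  P2 waits on nothing -> runs at once and releases lock-t
  P4: everything it awaited (lock-o and lock-j) is free; runs, freeing lock-k


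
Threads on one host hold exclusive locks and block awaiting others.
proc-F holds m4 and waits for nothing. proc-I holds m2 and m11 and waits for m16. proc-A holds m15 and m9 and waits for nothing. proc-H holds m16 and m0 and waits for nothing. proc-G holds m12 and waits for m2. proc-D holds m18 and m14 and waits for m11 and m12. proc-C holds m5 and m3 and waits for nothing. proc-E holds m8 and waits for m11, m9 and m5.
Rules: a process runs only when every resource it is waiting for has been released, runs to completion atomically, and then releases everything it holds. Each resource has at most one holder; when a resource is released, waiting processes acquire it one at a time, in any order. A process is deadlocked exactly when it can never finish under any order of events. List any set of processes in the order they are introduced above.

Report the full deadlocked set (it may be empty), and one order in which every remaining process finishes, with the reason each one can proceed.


The deadlocked set is empty.
Key observation: every chain of waits terminates; starting from the processes that wait on nothing, all the rest unlock in turn.
One completion order for the rest: proc-F, proc-H, proc-I, proc-C, proc-G, proc-D, proc-A, proc-E.
Step-by-step check:
  proc-F waits on nothing -> runs at once and releases m4
  proc-H waits on nothing -> runs at once and releases m16 and m0
  run proc-I (all its waits — m16 — are resolved); releases m2 and m11
  proc-C waits on nothing -> runs at once and releases m5 and m3
  run proc-G (all its waits — m2 — are resolved); releases m12
  run proc-D (all its waits — m11 and m12 — are resolved); releases m18 and m14
  proc-A waits on nothing -> runs at once and releases m15 and m9
  run proc-E (all its waits — m11, m9 and m5 — are resolved); releases m8


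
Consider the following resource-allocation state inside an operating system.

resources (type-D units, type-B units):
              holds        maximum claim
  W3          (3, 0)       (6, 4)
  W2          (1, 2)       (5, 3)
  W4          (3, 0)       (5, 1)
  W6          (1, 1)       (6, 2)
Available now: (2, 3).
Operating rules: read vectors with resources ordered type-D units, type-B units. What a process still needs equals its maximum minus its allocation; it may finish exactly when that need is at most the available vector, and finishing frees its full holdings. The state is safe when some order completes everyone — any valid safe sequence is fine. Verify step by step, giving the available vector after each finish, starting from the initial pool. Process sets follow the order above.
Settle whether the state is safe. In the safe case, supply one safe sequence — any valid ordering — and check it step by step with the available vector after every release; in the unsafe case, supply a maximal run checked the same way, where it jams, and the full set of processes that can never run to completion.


SAFE. One safe sequence: W4, W6, W2, W3.
Key observation: reading the order forward, W4 is the first process whose need (2, 1) meets the free pool (2, 3) exactly on a resource it requests.
Step-by-step check:
  pool = (2, 3)
  W4 needs (2, 1) <= (2, 3) -> finishes; pool += (3, 0) = (5, 3)
  W6 needs (5, 1) <= (5, 3) -> finishes; pool += (1, 1) = (6, 4)
  W2 needs (4, 1) <= (6, 4) -> finishes; pool += (1, 2) = (7, 6)
  W3 needs (3, 4) <= (7, 6) -> finishes; pool += (3, 0) = (10, 6)


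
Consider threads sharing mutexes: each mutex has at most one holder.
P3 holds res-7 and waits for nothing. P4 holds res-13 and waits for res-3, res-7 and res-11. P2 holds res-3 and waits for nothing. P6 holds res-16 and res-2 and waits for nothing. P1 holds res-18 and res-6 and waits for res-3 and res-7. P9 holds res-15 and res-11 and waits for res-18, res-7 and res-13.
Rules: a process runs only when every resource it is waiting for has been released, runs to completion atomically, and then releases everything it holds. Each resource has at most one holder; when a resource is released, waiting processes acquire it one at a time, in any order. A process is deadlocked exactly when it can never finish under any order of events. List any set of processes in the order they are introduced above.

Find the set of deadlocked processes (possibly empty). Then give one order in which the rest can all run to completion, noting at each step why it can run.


Deadlocked set: P4 and P9.
Key observation: the waits loop around P4 -> P9 -> P4 with no way out; no other process is dragged down with it.
The rest can finish in the order P2, P3, P6, P1.
Verifying each step:
  P2: no waits; runs immediately, freeing res-3
  P3: no waits; runs immediately, freeing res-7
  P6: no waits; runs immediately, freeing res-16 and res-2
  run P1 (all its waits — res-3 and res-7 — are resolved); releases res-18 and res-6


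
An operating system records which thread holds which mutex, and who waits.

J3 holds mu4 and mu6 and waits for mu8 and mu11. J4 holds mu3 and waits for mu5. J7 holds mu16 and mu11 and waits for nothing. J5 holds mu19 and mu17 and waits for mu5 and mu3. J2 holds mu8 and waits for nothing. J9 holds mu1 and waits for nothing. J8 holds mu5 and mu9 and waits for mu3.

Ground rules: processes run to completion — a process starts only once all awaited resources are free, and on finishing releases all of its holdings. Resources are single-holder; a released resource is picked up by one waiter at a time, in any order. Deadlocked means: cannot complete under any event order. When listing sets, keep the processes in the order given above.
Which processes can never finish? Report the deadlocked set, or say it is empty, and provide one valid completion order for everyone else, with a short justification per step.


The deadlocked set is J4, J5 and J8.
Key observation: the waits loop around J4 -> J8 -> J4 with no way out; J5 waits into the deadlock from upstream.
The rest can finish in the order J9, J7, J2, J3.
Walking it through:
  J9 waits on nothing -> runs at once and releases mu1
  J7 waits on nothing -> runs at once and releases mu16 and mu11
  J2 waits on nothing -> runs at once and releases mu8
  run J3 (all its waits — mu8 and mu11 — are resolved); releases mu4 and mu6


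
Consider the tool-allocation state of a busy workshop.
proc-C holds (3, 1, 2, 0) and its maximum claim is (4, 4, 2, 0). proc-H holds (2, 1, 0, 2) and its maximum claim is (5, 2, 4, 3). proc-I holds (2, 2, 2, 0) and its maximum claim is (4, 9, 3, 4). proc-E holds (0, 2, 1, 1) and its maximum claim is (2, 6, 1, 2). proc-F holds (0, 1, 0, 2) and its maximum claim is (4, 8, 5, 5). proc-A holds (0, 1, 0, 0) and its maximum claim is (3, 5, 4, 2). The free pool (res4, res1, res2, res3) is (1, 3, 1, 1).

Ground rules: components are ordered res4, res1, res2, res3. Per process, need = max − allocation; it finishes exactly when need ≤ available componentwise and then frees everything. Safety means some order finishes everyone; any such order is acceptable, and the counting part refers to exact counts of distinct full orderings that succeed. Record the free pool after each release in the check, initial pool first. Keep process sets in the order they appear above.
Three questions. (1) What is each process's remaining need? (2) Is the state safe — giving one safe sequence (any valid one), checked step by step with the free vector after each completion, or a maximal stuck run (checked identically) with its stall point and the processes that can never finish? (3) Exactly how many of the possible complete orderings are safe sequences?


(1) Outstanding need per process (order res4, res1, res2, res3):
  proc-C: (1, 3, 0, 0)
  proc-H: (3, 1, 4, 1)
  proc-I: (2, 7, 1, 4)
  proc-E: (2, 4, 0, 1)
  proc-F: (4, 7, 5, 3)
  proc-A: (3, 4, 4, 2)
(2) SAFE — a valid safe sequence is proc-C, proc-E, proc-H, proc-A, proc-I, proc-F.
Key observation: proc-C marks the first exact bind of the order: its need (1, 3, 0, 0) fits the free (1, 3, 1, 1) with zero slack on a requested resource.
Step-by-step check:
  pool = (1, 3, 1, 1)
  proc-C needs (1, 3, 0, 0) <= (1, 3, 1, 1) -> finishes; pool += (3, 1, 2, 0) = (4, 4, 3, 1)
  proc-E needs (2, 4, 0, 1) <= (4, 4, 3, 1) -> finishes; pool += (0, 2, 1, 1) = (4, 6, 4, 2)
  proc-H needs (3, 1, 4, 1) <= (4, 6, 4, 2) -> finishes; pool += (2, 1, 0, 2) = (6, 7, 4, 4)
  proc-A needs (3, 4, 4, 2) <= (6, 7, 4, 4) -> finishes; pool += (0, 1, 0, 0) = (6, 8, 4, 4)
  proc-I needs (2, 7, 1, 4) <= (6, 8, 4, 4) -> finishes; pool += (2, 2, 2, 0) = (8, 10, 6, 4)
  proc-F needs (4, 7, 5, 3) <= (8, 10, 6, 4) -> finishes; pool += (0, 1, 0, 2) = (8, 11, 6, 6)
(3) Precisely 4 of the possible complete orderings are safe sequences.


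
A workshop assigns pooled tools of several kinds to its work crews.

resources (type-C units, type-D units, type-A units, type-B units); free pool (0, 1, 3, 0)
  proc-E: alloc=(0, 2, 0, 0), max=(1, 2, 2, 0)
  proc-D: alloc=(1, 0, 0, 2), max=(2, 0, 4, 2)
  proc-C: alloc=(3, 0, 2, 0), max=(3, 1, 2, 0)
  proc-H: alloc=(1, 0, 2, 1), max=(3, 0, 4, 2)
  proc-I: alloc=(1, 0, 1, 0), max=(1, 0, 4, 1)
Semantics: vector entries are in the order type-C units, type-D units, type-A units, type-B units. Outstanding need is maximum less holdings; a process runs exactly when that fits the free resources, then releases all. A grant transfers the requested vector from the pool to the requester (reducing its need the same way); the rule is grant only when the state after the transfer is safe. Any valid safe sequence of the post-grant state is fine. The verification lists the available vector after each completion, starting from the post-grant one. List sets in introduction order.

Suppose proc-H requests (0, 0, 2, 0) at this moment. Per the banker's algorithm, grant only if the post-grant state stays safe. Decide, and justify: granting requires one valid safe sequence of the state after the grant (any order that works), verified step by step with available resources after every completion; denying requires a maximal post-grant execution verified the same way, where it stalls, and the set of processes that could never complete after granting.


DENY. Granting would leave the state unsafe.
Key observation: after proc-C, proc-E the pool peaks at (3, 3, 3, 0), and each blocked process is short somewhere: proc-D on type-A units; proc-H on type-B units; proc-I on type-B units.
On the post-grant state, proc-C, proc-E is a maximal run — nothing extends it. Walking it through:
  pool = (0, 1, 1, 0)
  proc-C: need (0, 1, 0, 0) fits (0, 1, 1, 0); releases (3, 0, 2, 0), pool now (3, 1, 3, 0)
  proc-E: need (1, 0, 2, 0) fits (3, 1, 3, 0); releases (0, 2, 0, 0), pool now (3, 3, 3, 0)
  proc-D still needs (1, 0, 4, 0) but only (3, 3, 3, 0) is free — short on type-A units
  proc-H still needs (2, 0, 0, 1) but only (3, 3, 3, 0) is free — short on type-B units
  proc-I still needs (0, 0, 3, 1) but only (3, 3, 3, 0) is free — short on type-B units
Had the request been granted, proc-D, proc-H and proc-I could never finish.


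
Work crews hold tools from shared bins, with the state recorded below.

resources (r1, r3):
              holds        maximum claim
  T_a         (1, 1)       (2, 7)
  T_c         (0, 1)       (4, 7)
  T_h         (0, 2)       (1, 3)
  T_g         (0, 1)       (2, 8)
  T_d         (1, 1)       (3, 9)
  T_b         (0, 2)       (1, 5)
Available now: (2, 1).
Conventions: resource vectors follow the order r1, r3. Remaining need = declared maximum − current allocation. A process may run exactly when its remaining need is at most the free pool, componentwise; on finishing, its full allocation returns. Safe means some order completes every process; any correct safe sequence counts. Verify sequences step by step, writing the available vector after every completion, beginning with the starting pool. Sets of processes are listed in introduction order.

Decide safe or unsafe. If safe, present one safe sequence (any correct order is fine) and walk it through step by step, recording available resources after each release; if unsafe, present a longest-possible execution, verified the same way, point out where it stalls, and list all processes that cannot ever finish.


The state is UNSAFE.
Key observation: the wall is r3: completing T_h, T_b brings the pool only to (2, 5), and all the rest need more.
A maximal execution: T_h, T_b — then nothing else fits. Check, step by step:
  pool = (2, 1)
  run T_h (needs (1, 1), free (2, 1)); after release of (0, 2) the pool is (2, 3)
  run T_b (needs (1, 3), free (2, 3)); after release of (0, 2) the pool is (2, 5)
  T_a still needs (1, 6) but only (2, 5) is free — short on r3
  T_c still needs (4, 6) but only (2, 5) is free — short on r1 and r3
  T_g still needs (2, 7) but only (2, 5) is free — short on r3
  T_d still needs (2, 8) but only (2, 5) is free — short on r3
Processes that can never finish: T_a, T_c, T_g and T_d.


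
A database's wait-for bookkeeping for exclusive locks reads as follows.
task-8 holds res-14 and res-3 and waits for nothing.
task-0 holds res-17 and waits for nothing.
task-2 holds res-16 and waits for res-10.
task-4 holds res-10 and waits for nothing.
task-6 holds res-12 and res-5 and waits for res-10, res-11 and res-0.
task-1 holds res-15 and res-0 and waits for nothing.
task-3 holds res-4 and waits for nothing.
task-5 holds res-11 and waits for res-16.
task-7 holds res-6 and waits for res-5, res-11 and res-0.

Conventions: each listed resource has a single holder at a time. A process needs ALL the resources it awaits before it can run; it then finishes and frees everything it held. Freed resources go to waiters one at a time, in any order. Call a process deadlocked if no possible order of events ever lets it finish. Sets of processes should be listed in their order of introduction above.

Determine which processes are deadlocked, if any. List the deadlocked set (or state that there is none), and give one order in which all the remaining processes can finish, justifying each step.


No process is deadlocked.
Key observation: the waits form no ring: some process can always run, and its releases unblock the others one by one.
One completion order for the rest: task-4, task-8, task-1, task-2, task-5, task-3, task-0, task-6, task-7.
Check, step by step:
  task-4 waits on nothing -> runs at once and releases res-10
  task-8 waits on nothing -> runs at once and releases res-14 and res-3
  task-1 waits on nothing -> runs at once and releases res-15 and res-0
  task-2: everything it awaited (res-10) is free; runs, freeing res-16
  task-5: everything it awaited (res-16) is free; runs, freeing res-11
  task-3 waits on nothing -> runs at once and releases res-4
  task-0 waits on nothing -> runs at once and releases res-17
  task-6: everything it awaited (res-10, res-11 and res-0) is free; runs, freeing res-12 and res-5
  task-7: everything it awaited (res-5, res-11 and res-0) is free; runs, freeing res-6


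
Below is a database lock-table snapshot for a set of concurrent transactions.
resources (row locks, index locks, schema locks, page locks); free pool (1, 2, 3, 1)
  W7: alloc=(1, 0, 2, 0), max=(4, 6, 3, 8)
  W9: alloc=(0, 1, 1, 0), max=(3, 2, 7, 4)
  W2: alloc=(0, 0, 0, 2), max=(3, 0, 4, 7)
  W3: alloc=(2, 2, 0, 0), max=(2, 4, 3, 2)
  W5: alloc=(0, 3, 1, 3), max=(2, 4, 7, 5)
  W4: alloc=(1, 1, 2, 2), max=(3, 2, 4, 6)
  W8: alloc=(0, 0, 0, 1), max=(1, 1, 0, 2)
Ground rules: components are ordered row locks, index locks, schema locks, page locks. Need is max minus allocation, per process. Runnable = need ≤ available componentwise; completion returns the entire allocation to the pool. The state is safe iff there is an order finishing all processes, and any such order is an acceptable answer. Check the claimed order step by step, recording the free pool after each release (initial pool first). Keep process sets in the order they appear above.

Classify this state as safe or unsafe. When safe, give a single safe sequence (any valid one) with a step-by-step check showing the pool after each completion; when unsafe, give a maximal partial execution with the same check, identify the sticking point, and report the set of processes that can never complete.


UNSAFE.
Key observation: after W8, W3 the pool peaks at (3, 4, 3, 2), and each blocked process is short somewhere: W7 on index locks, page locks; W9 on schema locks, page locks; W2 on schema locks, page locks; W5 on schema locks; W4 on page locks.
The run W8, W3 cannot be extended any further. Check, step by step:
  pool = (1, 2, 3, 1)
  run W8 (needs (1, 1, 0, 1), free (1, 2, 3, 1)); after release of (0, 0, 0, 1) the pool is (1, 2, 3, 2)
  run W3 (needs (0, 2, 3, 2), free (1, 2, 3, 2)); after release of (2, 2, 0, 0) the pool is (3, 4, 3, 2)
  blocked: W7 wants (3, 6, 1, 8), pool (3, 4, 3, 2) — not enough index locks and page locks
  blocked: W9 wants (3, 1, 6, 4), pool (3, 4, 3, 2) — not enough schema locks and page locks
  blocked: W2 wants (3, 0, 4, 5), pool (3, 4, 3, 2) — not enough schema locks and page locks
  blocked: W5 wants (2, 1, 6, 2), pool (3, 4, 3, 2) — not enough schema locks
  blocked: W4 wants (2, 1, 2, 4), pool (3, 4, 3, 2) — not enough page locks
Permanently blocked: W7, W9, W2, W5 and W4.
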